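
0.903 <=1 True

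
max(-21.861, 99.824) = 99.824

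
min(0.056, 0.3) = 0.056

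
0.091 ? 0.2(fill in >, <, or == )<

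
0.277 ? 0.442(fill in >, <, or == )<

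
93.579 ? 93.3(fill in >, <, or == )>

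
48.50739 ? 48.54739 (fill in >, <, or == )<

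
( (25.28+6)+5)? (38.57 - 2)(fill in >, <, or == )<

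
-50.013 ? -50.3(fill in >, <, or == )>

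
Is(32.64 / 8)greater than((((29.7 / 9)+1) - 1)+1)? No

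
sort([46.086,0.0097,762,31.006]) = [0.0097,31.006,46.086,762]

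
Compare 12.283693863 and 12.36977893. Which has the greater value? 12.36977893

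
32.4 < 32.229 False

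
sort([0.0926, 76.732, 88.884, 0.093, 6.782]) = [0.0926, 0.093, 6.782, 76.732, 88.884]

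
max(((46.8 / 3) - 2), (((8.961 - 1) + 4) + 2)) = 13.961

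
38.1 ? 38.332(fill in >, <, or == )<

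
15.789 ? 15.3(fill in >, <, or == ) >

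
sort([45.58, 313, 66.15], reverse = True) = [313, 66.15, 45.58]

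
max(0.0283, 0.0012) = 0.0283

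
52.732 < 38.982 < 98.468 False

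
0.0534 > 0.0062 True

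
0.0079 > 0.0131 False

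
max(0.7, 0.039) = 0.7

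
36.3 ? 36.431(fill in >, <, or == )<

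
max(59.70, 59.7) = 59.7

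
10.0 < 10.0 False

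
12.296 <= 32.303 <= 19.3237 False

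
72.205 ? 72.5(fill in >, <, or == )<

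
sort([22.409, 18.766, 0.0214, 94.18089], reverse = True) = [94.18089, 22.409, 18.766, 0.0214]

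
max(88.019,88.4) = 88.4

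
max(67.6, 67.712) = 67.712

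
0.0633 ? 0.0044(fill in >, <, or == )>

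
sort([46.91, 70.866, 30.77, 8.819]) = [8.819, 30.77, 46.91, 70.866]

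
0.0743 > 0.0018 True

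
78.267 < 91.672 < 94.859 True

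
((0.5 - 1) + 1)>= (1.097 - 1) True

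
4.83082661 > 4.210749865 True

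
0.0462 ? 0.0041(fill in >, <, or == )>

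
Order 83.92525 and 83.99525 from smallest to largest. 83.92525, 83.99525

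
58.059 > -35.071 True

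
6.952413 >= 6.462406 True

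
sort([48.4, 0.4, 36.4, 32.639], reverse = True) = [48.4, 36.4, 32.639, 0.4]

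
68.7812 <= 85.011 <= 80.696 False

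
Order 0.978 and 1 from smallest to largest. 0.978, 1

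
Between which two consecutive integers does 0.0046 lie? 0 and 1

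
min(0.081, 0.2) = 0.081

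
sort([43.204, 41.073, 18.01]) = [18.01, 41.073, 43.204]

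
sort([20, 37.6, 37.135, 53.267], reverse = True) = [53.267, 37.6, 37.135, 20]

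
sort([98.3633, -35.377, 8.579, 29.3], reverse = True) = [98.3633, 29.3, 8.579, -35.377]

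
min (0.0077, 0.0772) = 0.0077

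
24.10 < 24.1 False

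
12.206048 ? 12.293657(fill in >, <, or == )<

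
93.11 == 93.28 False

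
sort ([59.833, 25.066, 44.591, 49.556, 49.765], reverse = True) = [59.833, 49.765, 49.556, 44.591, 25.066]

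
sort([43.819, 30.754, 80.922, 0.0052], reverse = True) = [80.922, 43.819, 30.754, 0.0052]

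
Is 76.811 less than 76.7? No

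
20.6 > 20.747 False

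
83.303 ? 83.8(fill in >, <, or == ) <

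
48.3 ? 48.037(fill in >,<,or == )>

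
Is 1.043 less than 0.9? No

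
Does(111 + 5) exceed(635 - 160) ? No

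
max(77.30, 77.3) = 77.3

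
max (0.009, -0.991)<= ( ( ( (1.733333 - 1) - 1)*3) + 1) True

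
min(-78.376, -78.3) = -78.376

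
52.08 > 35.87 True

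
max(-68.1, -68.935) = -68.1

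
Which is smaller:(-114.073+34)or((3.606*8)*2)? (-114.073+34)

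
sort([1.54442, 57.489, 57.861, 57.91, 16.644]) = [1.54442, 16.644, 57.489, 57.861, 57.91]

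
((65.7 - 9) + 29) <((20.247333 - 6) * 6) False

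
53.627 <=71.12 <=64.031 False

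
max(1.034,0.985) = 1.034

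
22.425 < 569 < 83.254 False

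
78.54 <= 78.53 False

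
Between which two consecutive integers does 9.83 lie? 9 and 10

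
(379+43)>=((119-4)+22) True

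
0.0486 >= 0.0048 True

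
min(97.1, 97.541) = 97.1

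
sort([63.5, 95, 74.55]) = [63.5, 74.55, 95]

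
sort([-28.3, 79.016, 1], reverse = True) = [79.016, 1, -28.3]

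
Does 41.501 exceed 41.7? No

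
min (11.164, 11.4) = 11.164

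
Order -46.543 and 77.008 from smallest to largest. -46.543, 77.008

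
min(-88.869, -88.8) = -88.869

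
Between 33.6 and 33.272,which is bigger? 33.6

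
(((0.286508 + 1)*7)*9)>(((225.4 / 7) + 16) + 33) False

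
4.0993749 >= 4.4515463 False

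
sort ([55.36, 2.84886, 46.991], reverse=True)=[55.36, 46.991, 2.84886]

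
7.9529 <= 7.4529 False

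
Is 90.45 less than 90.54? Yes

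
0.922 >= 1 False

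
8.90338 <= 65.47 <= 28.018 False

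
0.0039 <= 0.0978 True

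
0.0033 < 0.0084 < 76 True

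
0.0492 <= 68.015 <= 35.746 False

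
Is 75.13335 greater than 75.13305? Yes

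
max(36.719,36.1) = 36.719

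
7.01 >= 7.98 False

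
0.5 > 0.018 True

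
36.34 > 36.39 False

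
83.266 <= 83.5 True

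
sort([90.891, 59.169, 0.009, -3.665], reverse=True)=[90.891, 59.169, 0.009, -3.665]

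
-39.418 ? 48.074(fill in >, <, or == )<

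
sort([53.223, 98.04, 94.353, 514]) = [53.223, 94.353, 98.04, 514]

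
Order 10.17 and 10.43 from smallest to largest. 10.17, 10.43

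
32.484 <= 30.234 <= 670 False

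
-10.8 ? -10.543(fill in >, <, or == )<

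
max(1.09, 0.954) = 1.09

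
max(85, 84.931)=85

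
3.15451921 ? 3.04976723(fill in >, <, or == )>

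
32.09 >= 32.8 False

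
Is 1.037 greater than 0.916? Yes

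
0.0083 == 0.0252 False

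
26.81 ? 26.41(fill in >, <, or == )>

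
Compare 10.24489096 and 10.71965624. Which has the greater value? 10.71965624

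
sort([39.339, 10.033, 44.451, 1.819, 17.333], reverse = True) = [44.451, 39.339, 17.333, 10.033, 1.819]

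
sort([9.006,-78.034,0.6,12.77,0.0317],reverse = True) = [12.77,9.006,0.6,0.0317,-78.034]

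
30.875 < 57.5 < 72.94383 True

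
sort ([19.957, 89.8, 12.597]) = [12.597, 19.957, 89.8]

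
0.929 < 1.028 True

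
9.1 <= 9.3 True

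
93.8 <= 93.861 True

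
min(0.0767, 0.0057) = 0.0057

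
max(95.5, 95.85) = 95.85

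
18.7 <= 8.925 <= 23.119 False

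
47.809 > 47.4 True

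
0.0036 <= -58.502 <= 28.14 False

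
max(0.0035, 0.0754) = 0.0754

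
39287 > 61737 False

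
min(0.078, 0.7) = 0.078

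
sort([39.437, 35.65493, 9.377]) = [9.377, 35.65493, 39.437]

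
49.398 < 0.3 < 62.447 False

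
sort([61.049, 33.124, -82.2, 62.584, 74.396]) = [-82.2, 33.124, 61.049, 62.584, 74.396]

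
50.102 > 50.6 False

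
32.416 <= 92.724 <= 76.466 False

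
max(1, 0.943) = 1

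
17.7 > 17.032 True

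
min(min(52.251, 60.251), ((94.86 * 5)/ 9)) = 52.251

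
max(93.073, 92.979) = 93.073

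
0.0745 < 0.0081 False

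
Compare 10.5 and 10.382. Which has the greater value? 10.5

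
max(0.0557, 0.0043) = 0.0557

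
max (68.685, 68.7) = 68.7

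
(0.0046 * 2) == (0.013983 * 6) False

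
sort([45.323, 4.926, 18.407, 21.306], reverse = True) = [45.323, 21.306, 18.407, 4.926]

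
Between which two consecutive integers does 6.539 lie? 6 and 7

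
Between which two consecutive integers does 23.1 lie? 23 and 24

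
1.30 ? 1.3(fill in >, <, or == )==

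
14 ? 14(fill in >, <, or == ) ==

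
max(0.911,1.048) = 1.048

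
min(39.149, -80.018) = -80.018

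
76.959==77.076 False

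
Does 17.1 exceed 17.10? No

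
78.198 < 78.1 False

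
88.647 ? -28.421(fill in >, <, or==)>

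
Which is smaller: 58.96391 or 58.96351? 58.96351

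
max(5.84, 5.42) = 5.84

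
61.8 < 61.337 False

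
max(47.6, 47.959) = 47.959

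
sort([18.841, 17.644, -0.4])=[-0.4, 17.644, 18.841]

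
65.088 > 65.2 False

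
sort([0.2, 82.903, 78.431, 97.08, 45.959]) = [0.2, 45.959, 78.431, 82.903, 97.08]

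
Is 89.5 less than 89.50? No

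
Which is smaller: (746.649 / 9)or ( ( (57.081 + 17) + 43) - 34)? (746.649 / 9)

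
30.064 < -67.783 False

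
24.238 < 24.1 False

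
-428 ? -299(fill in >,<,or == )<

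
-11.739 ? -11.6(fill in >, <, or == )<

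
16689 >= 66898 False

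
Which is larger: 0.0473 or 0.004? 0.0473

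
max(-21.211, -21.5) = -21.211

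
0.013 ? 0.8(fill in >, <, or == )<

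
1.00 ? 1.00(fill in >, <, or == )==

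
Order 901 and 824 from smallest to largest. 824, 901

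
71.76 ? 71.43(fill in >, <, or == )>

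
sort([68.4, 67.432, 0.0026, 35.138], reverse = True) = [68.4, 67.432, 35.138, 0.0026]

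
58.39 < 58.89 True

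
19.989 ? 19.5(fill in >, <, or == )>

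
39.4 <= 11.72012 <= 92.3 False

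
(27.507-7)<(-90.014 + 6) False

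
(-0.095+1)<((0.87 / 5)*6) True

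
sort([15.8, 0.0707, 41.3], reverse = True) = [41.3, 15.8, 0.0707]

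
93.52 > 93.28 True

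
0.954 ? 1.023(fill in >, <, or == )<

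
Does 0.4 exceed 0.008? Yes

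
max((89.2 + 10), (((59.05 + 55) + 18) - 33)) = 99.2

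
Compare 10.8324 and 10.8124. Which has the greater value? 10.8324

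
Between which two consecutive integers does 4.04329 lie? 4 and 5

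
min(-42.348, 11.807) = -42.348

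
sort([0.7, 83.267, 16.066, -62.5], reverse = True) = [83.267, 16.066, 0.7, -62.5]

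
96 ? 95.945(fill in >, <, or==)>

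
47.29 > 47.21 True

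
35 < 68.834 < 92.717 True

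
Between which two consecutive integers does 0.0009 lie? 0 and 1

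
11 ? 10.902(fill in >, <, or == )>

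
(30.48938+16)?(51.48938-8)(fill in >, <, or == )>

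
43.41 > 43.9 False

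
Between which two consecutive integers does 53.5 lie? 53 and 54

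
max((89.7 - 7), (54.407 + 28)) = 82.7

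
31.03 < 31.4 True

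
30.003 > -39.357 True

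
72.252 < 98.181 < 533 True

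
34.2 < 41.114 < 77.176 True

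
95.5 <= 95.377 False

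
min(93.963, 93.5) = 93.5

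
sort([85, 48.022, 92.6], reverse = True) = [92.6, 85, 48.022]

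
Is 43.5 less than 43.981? Yes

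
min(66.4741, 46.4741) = 46.4741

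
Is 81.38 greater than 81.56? No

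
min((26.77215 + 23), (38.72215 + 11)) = 49.72215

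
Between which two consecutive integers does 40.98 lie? 40 and 41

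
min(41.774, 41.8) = 41.774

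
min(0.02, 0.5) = 0.02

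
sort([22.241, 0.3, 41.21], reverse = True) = [41.21, 22.241, 0.3]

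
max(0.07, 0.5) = 0.5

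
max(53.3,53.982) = 53.982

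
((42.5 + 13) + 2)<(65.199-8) False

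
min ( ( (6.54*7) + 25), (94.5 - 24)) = 70.5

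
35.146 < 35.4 True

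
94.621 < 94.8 True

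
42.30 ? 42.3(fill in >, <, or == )==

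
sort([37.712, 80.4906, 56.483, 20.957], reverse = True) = [80.4906, 56.483, 37.712, 20.957]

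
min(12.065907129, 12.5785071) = 12.065907129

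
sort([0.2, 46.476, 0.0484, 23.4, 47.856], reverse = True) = [47.856, 46.476, 23.4, 0.2, 0.0484]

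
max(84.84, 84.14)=84.84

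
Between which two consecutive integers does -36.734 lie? -37 and -36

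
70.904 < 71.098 True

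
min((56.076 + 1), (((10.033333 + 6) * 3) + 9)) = 57.076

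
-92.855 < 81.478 True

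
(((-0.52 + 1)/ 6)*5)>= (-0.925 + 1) True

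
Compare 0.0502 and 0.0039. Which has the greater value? 0.0502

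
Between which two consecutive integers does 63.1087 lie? 63 and 64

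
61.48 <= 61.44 False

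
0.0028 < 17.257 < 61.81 True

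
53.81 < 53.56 False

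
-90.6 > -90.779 True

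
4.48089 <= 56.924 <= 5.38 False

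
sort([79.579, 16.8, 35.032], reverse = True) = [79.579, 35.032, 16.8]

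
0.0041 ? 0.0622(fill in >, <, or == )<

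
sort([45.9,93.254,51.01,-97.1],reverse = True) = [93.254,51.01,45.9,-97.1]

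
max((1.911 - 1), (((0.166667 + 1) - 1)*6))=1.000002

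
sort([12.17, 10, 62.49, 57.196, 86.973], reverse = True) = [86.973, 62.49, 57.196, 12.17, 10]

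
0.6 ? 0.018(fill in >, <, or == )>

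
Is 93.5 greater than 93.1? Yes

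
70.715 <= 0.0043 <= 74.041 False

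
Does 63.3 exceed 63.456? No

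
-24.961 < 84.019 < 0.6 False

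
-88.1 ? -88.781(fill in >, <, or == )>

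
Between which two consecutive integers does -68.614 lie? -69 and -68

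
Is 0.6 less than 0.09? No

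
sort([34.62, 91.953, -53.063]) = [-53.063, 34.62, 91.953]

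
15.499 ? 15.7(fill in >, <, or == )<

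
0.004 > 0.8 False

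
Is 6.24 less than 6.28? Yes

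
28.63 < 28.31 False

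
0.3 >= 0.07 True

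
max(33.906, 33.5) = 33.906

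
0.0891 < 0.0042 False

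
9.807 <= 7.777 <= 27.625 False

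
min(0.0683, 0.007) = 0.007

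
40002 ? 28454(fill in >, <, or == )>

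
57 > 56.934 True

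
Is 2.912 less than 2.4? No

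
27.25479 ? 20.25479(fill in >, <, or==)>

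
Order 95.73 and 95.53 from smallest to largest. 95.53, 95.73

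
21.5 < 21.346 False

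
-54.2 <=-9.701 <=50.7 True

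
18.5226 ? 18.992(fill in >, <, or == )<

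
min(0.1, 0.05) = 0.05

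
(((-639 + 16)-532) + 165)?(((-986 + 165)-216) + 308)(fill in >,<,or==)<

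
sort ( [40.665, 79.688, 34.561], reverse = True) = [79.688, 40.665, 34.561]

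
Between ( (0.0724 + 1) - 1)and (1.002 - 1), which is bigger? ( (0.0724 + 1) - 1)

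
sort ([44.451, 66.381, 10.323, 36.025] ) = [10.323, 36.025, 44.451, 66.381]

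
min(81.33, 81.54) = 81.33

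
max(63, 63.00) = 63.00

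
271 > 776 False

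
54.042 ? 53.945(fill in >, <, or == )>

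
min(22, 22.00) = 22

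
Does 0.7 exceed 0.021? Yes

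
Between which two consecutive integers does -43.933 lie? -44 and -43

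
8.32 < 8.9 True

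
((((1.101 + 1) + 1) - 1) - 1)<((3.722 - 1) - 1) True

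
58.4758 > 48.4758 True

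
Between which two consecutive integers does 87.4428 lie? 87 and 88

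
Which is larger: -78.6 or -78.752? -78.6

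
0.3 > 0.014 True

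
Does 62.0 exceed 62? No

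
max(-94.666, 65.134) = 65.134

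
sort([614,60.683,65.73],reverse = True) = [614,65.73,60.683]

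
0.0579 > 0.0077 True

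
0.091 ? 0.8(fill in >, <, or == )<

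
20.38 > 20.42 False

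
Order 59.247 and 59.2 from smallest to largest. 59.2, 59.247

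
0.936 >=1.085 False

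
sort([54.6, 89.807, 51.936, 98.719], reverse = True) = [98.719, 89.807, 54.6, 51.936]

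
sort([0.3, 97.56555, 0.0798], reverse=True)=[97.56555, 0.3, 0.0798]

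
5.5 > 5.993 False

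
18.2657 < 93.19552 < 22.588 False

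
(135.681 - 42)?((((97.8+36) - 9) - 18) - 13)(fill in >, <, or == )<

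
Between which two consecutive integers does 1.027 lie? 1 and 2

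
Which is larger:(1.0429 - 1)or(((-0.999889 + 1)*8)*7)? (1.0429 - 1)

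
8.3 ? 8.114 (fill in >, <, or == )>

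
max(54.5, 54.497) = 54.5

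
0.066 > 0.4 False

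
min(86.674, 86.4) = 86.4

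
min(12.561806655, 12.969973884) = 12.561806655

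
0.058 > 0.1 False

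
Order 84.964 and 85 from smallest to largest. 84.964, 85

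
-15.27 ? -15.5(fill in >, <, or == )>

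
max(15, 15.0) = 15.0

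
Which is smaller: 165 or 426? 165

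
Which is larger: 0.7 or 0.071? 0.7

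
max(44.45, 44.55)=44.55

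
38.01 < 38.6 True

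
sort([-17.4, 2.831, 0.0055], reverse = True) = [2.831, 0.0055, -17.4]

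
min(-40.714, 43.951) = -40.714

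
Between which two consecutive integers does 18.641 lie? 18 and 19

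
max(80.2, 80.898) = 80.898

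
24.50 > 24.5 False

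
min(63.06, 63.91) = 63.06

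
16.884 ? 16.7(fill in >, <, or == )>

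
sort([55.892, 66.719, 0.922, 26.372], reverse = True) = [66.719, 55.892, 26.372, 0.922]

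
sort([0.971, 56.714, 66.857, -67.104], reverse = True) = [66.857, 56.714, 0.971, -67.104]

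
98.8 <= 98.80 True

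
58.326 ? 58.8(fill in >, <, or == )<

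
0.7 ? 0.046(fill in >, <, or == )>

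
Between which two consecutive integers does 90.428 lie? 90 and 91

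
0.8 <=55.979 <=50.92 False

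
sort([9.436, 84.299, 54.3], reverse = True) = [84.299, 54.3, 9.436]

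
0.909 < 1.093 True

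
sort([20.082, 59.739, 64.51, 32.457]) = [20.082, 32.457, 59.739, 64.51]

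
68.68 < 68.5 False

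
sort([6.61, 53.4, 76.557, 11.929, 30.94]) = [6.61, 11.929, 30.94, 53.4, 76.557]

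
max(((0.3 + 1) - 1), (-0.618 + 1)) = 0.382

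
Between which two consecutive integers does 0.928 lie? 0 and 1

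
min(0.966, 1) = 0.966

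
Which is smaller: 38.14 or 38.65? 38.14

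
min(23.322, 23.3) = 23.3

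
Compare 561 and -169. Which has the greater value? 561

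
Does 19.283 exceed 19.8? No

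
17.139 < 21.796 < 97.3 True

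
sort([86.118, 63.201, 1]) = [1, 63.201, 86.118]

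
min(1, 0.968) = 0.968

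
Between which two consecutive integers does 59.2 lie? 59 and 60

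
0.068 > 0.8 False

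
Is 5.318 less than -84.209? No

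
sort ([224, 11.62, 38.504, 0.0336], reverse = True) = [224, 38.504, 11.62, 0.0336]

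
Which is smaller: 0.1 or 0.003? 0.003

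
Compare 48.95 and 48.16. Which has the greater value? 48.95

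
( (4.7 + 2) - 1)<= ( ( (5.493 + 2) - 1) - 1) False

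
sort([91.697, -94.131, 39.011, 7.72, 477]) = [-94.131, 7.72, 39.011, 91.697, 477]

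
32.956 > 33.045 False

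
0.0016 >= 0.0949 False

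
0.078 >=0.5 False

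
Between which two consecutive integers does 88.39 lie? 88 and 89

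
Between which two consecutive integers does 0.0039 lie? 0 and 1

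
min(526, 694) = 526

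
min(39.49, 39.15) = 39.15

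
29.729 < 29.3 False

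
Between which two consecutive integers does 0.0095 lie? 0 and 1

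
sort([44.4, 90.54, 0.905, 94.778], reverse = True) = [94.778, 90.54, 44.4, 0.905]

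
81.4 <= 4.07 False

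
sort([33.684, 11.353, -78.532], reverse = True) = [33.684, 11.353, -78.532]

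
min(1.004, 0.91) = 0.91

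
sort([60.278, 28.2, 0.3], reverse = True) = [60.278, 28.2, 0.3]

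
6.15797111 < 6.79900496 True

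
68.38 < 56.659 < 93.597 False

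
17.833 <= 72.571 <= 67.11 False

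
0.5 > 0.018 True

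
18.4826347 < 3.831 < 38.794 False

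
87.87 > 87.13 True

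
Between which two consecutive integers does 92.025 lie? 92 and 93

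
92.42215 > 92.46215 False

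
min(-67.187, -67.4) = -67.4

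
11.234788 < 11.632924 True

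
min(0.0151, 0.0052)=0.0052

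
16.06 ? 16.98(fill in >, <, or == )<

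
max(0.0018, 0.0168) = 0.0168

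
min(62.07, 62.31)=62.07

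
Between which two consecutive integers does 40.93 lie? 40 and 41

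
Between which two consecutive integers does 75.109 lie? 75 and 76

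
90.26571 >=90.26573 False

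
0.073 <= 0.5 True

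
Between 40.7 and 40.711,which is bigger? 40.711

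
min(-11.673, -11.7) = -11.7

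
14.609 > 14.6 True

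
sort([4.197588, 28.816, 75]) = [4.197588, 28.816, 75]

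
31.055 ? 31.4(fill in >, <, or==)<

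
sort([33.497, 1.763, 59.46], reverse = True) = [59.46, 33.497, 1.763]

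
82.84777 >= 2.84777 True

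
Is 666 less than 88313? Yes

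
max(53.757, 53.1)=53.757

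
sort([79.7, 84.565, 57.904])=[57.904, 79.7, 84.565]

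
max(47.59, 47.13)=47.59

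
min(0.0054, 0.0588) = 0.0054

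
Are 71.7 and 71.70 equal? Yes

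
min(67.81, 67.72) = 67.72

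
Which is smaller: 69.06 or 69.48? 69.06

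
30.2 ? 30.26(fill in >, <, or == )<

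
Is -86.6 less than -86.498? Yes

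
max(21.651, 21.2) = 21.651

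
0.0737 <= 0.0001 False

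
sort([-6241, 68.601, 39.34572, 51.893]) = [-6241, 39.34572, 51.893, 68.601]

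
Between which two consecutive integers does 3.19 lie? 3 and 4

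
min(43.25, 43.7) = 43.25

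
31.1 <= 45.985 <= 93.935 True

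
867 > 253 True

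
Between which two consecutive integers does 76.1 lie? 76 and 77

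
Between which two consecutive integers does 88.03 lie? 88 and 89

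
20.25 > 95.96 False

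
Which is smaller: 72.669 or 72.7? 72.669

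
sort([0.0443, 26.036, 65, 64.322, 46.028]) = [0.0443, 26.036, 46.028, 64.322, 65]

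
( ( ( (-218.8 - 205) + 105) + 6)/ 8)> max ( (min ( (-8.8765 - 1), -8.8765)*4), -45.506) True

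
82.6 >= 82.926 False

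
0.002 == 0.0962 False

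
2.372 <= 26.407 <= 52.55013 True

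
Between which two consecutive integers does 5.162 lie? 5 and 6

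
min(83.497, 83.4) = 83.4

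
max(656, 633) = 656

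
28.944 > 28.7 True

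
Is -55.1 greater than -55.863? Yes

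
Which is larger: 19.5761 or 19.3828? 19.5761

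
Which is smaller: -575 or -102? -575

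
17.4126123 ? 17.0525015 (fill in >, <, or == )>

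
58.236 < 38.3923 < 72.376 False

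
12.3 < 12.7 True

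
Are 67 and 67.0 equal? Yes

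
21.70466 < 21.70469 True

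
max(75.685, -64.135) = 75.685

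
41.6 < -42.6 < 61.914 False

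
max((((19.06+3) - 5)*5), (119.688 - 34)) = 85.688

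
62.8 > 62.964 False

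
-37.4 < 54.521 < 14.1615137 False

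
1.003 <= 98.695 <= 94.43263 False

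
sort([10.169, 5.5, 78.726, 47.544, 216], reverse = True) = [216, 78.726, 47.544, 10.169, 5.5]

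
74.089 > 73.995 True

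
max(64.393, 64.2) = 64.393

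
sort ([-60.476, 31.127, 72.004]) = [-60.476, 31.127, 72.004]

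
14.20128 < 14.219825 True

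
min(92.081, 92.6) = 92.081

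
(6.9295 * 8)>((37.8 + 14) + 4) False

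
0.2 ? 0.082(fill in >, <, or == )>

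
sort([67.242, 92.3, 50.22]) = [50.22, 67.242, 92.3]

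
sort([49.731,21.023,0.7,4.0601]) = [0.7,4.0601,21.023,49.731]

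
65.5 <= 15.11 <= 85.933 False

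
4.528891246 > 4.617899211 False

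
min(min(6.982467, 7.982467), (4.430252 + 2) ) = 6.430252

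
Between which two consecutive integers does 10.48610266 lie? 10 and 11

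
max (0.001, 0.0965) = 0.0965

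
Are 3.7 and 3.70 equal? Yes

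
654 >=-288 True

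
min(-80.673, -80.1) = -80.673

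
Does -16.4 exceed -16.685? Yes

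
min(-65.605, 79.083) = -65.605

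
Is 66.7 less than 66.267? No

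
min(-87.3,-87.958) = -87.958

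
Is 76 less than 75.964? No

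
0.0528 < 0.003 False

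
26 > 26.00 False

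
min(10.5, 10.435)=10.435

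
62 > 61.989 True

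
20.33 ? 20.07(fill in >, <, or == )>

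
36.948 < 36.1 False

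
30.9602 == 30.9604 False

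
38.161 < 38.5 True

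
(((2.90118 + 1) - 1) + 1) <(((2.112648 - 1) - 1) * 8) False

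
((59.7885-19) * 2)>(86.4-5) True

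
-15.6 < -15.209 True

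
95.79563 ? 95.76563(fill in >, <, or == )>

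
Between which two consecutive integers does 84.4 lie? 84 and 85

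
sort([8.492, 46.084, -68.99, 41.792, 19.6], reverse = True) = [46.084, 41.792, 19.6, 8.492, -68.99]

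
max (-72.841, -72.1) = -72.1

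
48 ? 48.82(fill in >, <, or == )<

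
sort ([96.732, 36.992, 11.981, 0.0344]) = [0.0344, 11.981, 36.992, 96.732]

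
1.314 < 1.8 True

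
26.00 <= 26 True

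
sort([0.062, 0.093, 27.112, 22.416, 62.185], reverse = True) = [62.185, 27.112, 22.416, 0.093, 0.062]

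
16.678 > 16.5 True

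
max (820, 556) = 820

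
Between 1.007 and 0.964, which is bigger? 1.007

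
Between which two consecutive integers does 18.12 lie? 18 and 19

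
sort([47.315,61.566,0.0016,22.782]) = [0.0016,22.782,47.315,61.566]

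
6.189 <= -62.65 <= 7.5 False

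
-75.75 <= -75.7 True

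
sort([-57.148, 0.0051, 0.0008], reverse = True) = [0.0051, 0.0008, -57.148]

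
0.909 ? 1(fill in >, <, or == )<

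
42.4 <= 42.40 True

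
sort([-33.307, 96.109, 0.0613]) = [-33.307, 0.0613, 96.109]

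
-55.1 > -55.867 True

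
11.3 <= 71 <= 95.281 True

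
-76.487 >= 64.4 False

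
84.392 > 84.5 False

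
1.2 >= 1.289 False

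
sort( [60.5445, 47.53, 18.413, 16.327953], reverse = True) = [60.5445, 47.53, 18.413, 16.327953]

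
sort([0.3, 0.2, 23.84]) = [0.2, 0.3, 23.84]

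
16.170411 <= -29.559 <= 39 False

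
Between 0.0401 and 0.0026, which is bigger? 0.0401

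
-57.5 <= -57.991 False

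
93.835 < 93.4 False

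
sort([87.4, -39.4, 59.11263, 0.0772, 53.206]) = [-39.4, 0.0772, 53.206, 59.11263, 87.4]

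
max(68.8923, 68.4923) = 68.8923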